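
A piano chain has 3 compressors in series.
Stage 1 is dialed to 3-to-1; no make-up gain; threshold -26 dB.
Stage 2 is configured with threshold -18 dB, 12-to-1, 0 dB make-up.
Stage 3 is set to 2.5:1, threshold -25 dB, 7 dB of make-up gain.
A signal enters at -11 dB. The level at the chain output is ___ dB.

Stage 1: 15 dB above -26 dB, reduced 3:1 to 5 dB above → -21 dB.
Stage 2: -21 dB is at or below the -18 dB threshold — no compression; output -21 dB.
Stage 3: 4 dB above -25 dB, reduced 2.5:1 to 1.6 dB above → -23.4 dB; +7 dB make-up → -16.4 dB.

-16.4 dB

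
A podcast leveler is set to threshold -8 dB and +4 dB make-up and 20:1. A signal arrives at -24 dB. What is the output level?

-24 dB is 16 dB below the -8 dB threshold, so no gain reduction is applied.
Make-up gain adds 4 dB: -24 + 4 = -20 dB.

-20 dB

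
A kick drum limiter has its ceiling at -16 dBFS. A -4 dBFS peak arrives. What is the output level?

-16 dBFS

The limiter clamps the peak to its -16 dBFS ceiling.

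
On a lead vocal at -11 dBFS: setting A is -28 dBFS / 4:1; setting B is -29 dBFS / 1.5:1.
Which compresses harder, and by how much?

A: GR = 17 − 17/4 = 12.75 dB.
B: GR = 18 − 18/1.5 = 6 dB.
A applies 6.75 dB more gain reduction.

A, by 6.75 dB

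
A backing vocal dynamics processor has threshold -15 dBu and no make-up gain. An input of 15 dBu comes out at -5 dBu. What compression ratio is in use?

3:1

Input overshoot = 15 − (-15) = 30 dB; output overshoot = -5 − (-15) = 10 dB.
Ratio = 30 / 10 = 3.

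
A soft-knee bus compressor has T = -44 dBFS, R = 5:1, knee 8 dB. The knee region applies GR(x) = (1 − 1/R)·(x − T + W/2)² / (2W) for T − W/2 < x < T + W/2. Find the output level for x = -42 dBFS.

x − T + W/2 = -42 − (-44) + 4 = 6.
GR = (1 − 1/5) × 6² / 16 = 0.8 × 36 / 16 = 1.8 dB.
Output = -42 − 1.8 = -43.8 dBFS.

-43.8 dBFS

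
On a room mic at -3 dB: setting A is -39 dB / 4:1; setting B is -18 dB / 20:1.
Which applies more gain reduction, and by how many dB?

A: GR = 36 − 36/4 = 27 dB.
B: GR = 15 − 15/20 = 14.25 dB.
A applies 12.75 dB more gain reduction.

A, by 12.75 dB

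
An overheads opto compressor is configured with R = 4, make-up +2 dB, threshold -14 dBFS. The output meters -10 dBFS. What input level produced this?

Before make-up, the level was -10 − 2 = -12 dBFS.
That's 2 dB above the -14 dBFS threshold.
Before 4:1 compression the overshoot was 2 × 4 = 8 dB, so input = -14 + 8 = -6 dBFS.

-6 dBFS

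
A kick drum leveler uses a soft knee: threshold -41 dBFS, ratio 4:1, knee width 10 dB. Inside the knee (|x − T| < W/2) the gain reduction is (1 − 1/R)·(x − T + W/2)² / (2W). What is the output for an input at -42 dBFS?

x − T + W/2 = -42 − (-41) + 5 = 4.
GR = (1 − 1/4) × 4² / 20 = 0.75 × 16 / 20 = 0.6 dB.
Output = -42 − 0.6 = -42.6 dBFS.

-42.6 dBFS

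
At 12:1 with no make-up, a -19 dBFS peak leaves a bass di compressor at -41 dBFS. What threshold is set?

-43 dBFS

Input is 24 dB above T (since output overshoot × R = input overshoot: (-41 − T)·12 = -19 − T gives T = -43 dBFS).
Check: -43 + (-19 − (-43))/12 = -43 + 2 = -41 dBFS. ✓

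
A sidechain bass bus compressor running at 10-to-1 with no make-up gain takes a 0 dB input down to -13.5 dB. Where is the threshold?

Gain reduction = 0 − (-13.5) = 13.5 dB; output overshoot = GR / (R − 1) = 13.5 / 9 = 1.5 dB.
Threshold = output − output overshoot = -13.5 − 1.5 = -15 dB.

-15 dB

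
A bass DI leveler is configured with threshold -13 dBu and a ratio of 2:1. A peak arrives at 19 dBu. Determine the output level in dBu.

3 dBu

The input is 32 dB above the -13 dBu threshold.
At 2:1 the overshoot is divided by 2, leaving 16 dB above threshold.
That puts the output at 3 dBu.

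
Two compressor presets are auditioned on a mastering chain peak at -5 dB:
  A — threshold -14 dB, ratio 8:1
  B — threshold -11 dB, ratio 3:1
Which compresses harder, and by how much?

A: 9 dB over, compressed to 1.125 dB over, so 7.875 dB of GR.
B: 6 dB over, compressed to 2 dB over, so 4 dB of GR.
A reduces 3.875 dB more.

A, by 3.875 dB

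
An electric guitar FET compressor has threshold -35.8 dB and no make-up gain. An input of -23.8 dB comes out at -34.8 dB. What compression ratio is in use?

12:1

Input overshoot = -23.8 − (-35.8) = 12 dB; output overshoot = -34.8 − (-35.8) = 1 dB.
Ratio = 12 / 1 = 12.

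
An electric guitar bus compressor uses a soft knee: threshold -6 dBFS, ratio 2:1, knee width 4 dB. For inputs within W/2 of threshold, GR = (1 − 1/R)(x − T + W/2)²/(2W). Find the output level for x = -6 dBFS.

-6.25 dBFS

x − T + W/2 = -6 − (-6) + 2 = 2.
GR = (1 − 1/2) × 2² / 8 = 0.5 × 4 / 8 = 0.25 dB.
Output = -6 − 0.25 = -6.25 dBFS.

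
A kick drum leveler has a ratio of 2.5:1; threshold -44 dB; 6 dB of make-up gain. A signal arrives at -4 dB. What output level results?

-22 dB

The input is 40 dB above the -44 dB threshold.
2.5:1 compression reduces that to 40/2.5 = 16 dB over.
Output = -44 + 16 = -28 dB; make-up adds 6 dB, giving -22 dB.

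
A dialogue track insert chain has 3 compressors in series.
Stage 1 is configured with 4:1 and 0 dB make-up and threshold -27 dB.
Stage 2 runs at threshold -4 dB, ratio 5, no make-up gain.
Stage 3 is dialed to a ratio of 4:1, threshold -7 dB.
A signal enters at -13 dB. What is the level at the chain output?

-23.5 dB

Stage 1: -13 dB is 14 dB over -27 dB; at 4:1 that becomes 3.5 dB over, giving -23.5 dB.
Stage 2: below threshold (-23.5 ≤ -4); passes unchanged; output -23.5 dB.
Stage 3: -23.5 dB ≤ -7 dB, so stage 3 doesn't engage; output -23.5 dB.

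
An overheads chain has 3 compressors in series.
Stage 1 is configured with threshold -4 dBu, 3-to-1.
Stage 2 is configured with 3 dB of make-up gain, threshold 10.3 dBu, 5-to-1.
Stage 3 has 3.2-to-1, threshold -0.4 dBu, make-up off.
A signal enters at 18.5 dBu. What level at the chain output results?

Stage 1: 18.5 dBu is 22.5 dB over -4 dBu; at 3:1 that becomes 7.5 dB over, giving 3.5 dBu.
Stage 2: 3.5 dBu is at or below the 10.3 dBu threshold — no compression; make-up brings it to 6.5 dBu.
Stage 3: 6.5 dBu is 6.9 dB over -0.4 dBu; at 3.2:1 that becomes 2.15625 dB over, giving 1.75625 dBu.

1.75625 dBu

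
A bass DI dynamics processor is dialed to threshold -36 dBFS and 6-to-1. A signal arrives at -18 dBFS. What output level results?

-33 dBFS

The input is 18 dB above the -36 dBFS threshold.
The 18 dB excess becomes 3 dB after 6:1 reduction.
So the level is -36 + 3 = -33 dBFS.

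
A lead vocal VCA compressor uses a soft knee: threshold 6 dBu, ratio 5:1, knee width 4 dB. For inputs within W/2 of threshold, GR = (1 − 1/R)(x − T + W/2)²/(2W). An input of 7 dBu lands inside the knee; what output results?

x − T + W/2 = 7 − 6 + 2 = 3.
GR = (1 − 1/5) × 3² / 8 = 0.8 × 9 / 8 = 0.9 dB.
Output = 7 − 0.9 = 6.1 dBu.

6.1 dBu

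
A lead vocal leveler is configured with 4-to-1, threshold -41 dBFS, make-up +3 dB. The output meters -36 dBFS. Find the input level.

-33 dBFS

Before make-up, the level was -36 − 3 = -39 dBFS.
That's 2 dB above the -41 dBFS threshold.
Input overshoot = R × output overshoot = 8 dB → input = -41 + 8 = -33 dBFS.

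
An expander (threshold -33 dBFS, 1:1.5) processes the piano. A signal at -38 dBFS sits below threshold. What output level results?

Below threshold, a 1:1.5 expander applies gain = (1.5−1)×(T − x) of attenuation.
(1.5−1) × 5 = 2.5 dB, so output = -38 − 2.5 = -40.5 dBFS.

-40.5 dBFS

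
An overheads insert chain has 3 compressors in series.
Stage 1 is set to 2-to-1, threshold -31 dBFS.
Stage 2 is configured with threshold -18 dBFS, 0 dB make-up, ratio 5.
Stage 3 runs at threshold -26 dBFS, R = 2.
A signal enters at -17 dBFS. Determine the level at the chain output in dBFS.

Stage 1: -17 dBFS is 14 dB over -31 dBFS; at 2:1 that becomes 7 dB over, giving -24 dBFS.
Stage 2: below threshold (-24 ≤ -18); passes unchanged; output -24 dBFS.
Stage 3: -24 dBFS is 2 dB over -26 dBFS; at 2:1 that becomes 1 dB over, giving -25 dBFS.

-25 dBFS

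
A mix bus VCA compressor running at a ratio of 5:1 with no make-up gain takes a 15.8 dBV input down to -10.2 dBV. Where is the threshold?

-16.7 dBV

Gain reduction = 15.8 − (-10.2) = 26 dB; output overshoot = GR / (R − 1) = 26 / 4 = 6.5 dB.
Threshold = output − output overshoot = -10.2 − 6.5 = -16.7 dBV.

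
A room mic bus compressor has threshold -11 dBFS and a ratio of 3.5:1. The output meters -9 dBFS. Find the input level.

-4 dBFS

That's 2 dB above the -11 dBFS threshold.
Input overshoot = R × output overshoot = 7 dB → input = -11 + 7 = -4 dBFS.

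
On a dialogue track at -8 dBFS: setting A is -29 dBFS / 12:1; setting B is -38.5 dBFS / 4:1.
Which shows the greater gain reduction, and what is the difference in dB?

A: overshoot 21 dB → output overshoot 1.75 dB → GR 19.25 dB.
B: overshoot 30.5 dB → output overshoot 7.625 dB → GR 22.875 dB.
Difference: 3.625 dB in favour of B.

B, by 3.625 dB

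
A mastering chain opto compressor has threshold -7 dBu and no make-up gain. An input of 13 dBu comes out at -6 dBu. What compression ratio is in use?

20:1

Input overshoot = 13 − (-7) = 20 dB; output overshoot = -6 − (-7) = 1 dB.
Ratio = 20 / 1 = 20.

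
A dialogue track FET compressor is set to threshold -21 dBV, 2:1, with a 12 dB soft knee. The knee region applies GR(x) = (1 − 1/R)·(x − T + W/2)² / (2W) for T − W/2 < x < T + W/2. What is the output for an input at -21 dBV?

x − T + W/2 = -21 − (-21) + 6 = 6.
GR = (1 − 1/2) × 6² / 24 = 0.5 × 36 / 24 = 0.75 dB.
Output = -21 − 0.75 = -21.75 dBV.

-21.75 dBV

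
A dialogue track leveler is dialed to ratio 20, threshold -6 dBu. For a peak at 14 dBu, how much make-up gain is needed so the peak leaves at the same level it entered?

19 dB

The peak compresses to -6 + 20/20 = -5 dBu.
To reach 14 dBu requires 14 − (-5) = 19 dB of make-up.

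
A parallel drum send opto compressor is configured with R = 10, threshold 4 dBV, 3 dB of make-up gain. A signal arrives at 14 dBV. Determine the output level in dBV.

Overshoot: 14 − 4 = 10 dB.
The 10 dB excess becomes 1 dB after 10:1 reduction.
That puts the output at 5 dBV; make-up adds 3 dB, giving 8 dBV.

8 dBV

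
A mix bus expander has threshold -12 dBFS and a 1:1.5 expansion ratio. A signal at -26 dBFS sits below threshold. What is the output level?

Undershoot = (-12) − (-26) = 14 dB.
At 1:1.5, that expands to 21 dB under threshold.
Output = -12 − 21 = -33 dBFS.

-33 dBFS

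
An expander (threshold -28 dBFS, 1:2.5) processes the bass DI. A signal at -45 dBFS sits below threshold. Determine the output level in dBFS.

-70.5 dBFS

The input is 17 dB below the -28 dBFS threshold.
A 1:2.5 expander multiplies undershoot by 2.5: 17 × 2.5 = 42.5 dB below threshold.
Output = -28 − 42.5 = -70.5 dBFS.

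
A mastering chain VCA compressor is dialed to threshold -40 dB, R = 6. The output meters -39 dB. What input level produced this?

The compressed level sits -39 − (-40) = 1 dB over threshold.
Undo the ratio: input overshoot = 1 × 6 = 6 dB, giving input = -34 dB.

-34 dB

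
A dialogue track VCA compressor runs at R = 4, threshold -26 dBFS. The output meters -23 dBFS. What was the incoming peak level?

-14 dBFS

Post-compression overshoot = -23 − (-26) = 3 dB.
Undo the ratio: input overshoot = 3 × 4 = 12 dB, giving input = -14 dBFS.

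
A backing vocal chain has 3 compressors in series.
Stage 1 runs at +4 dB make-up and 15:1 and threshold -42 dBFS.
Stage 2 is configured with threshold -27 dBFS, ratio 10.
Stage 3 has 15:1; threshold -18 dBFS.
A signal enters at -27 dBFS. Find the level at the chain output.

-37 dBFS

Stage 1: 15 dB above -42 dBFS, reduced 15:1 to 1 dB above → -41 dBFS; +4 dB make-up → -37 dBFS.
Stage 2: -37 dBFS ≤ -27 dBFS, so stage 2 doesn't engage; output -37 dBFS.
Stage 3: -37 dBFS is at or below the -18 dBFS threshold — no compression; output -37 dBFS.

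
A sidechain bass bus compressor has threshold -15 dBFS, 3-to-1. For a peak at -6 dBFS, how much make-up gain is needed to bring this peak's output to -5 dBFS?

7 dB

Without make-up, output = threshold + overshoot/3 = -15 + 3 = -12 dBFS.
Gap to target: 7 dB.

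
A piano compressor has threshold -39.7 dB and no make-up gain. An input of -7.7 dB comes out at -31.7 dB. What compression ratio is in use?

Input overshoot = -7.7 − (-39.7) = 32 dB; output overshoot = -31.7 − (-39.7) = 8 dB.
Ratio = 32 / 8 = 4.

4:1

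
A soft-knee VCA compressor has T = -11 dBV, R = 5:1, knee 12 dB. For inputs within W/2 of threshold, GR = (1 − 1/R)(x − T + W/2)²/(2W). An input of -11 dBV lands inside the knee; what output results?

x − T + W/2 = -11 − (-11) + 6 = 6.
GR = (1 − 1/5) × 6² / 24 = 0.8 × 36 / 24 = 1.2 dB.
Output = -11 − 1.2 = -12.2 dBV.

-12.2 dBV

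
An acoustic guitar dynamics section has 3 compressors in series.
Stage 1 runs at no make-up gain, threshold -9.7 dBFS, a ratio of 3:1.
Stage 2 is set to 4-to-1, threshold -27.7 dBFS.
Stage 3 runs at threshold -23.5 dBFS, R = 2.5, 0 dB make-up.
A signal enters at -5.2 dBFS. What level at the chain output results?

Stage 1: overshoot 4.5 dB → 4.5/3 = 1.5 dB → -8.2 dBFS.
Stage 2: 19.5 dB above -27.7 dBFS, reduced 4:1 to 4.875 dB above → -22.825 dBFS.
Stage 3: -22.825 dBFS is 0.675 dB over -23.5 dBFS; at 2.5:1 that becomes 0.27 dB over, giving -23.23 dBFS.

-23.23 dBFS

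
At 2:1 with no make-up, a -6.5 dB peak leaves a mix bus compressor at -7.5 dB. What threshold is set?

Gain reduction = -6.5 − (-7.5) = 1 dB; output overshoot = GR / (R − 1) = 1 / 1 = 1 dB.
Threshold = output − output overshoot = -7.5 − 1 = -8.5 dB.

-8.5 dB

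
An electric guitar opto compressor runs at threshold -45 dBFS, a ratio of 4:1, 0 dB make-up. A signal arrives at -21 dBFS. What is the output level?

Overshoot: -21 − (-45) = 24 dB.
The 24 dB excess becomes 6 dB after 4:1 reduction.
Output = -45 + 6 = -39 dBFS.

-39 dBFS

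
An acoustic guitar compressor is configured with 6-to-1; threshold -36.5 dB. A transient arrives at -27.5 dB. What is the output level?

Overshoot: -27.5 − (-36.5) = 9 dB.
At 6:1 the overshoot is divided by 6, leaving 1.5 dB above threshold.
That puts the output at -35 dB.

-35 dB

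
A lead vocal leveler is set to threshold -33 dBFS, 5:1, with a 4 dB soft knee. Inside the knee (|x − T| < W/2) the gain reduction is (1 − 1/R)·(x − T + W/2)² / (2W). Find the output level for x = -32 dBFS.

x − T + W/2 = -32 − (-33) + 2 = 3.
GR = (1 − 1/5) × 3² / 8 = 0.8 × 9 / 8 = 0.9 dB.
Output = -32 − 0.9 = -32.9 dBFS.

-32.9 dBFS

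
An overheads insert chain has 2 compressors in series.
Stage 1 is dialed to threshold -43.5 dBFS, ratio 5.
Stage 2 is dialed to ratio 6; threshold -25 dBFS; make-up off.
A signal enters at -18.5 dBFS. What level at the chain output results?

-38.5 dBFS

Stage 1: 25 dB above -43.5 dBFS, reduced 5:1 to 5 dB above → -38.5 dBFS.
Stage 2: -38.5 dBFS is at or below the -25 dBFS threshold — no compression; output -38.5 dBFS.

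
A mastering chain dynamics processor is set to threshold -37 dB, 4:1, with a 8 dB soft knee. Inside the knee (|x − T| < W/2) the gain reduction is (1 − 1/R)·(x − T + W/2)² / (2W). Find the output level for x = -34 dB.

-36.296875 dB

x − T + W/2 = -34 − (-37) + 4 = 7.
GR = (1 − 1/4) × 7² / 16 = 0.75 × 49 / 16 = 2.296875 dB.
Output = -34 − 2.296875 = -36.296875 dB.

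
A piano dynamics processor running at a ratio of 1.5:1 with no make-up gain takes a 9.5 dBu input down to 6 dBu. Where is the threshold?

Let T be the threshold. Output overshoot = (input overshoot)/R, so 6 − T = (9.5 − T)/1.5.
1.5·(6 − T) = 9.5 − T → 0.5·T = 9 − 9.5 = -0.5.
T = -0.5/0.5 = -1 dBu.

-1 dBu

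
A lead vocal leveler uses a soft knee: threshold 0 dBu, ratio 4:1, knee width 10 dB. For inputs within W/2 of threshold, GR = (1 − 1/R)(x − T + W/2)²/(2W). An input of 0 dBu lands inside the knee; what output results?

-0.9375 dBu

x − T + W/2 = 0 − 0 + 5 = 5.
GR = (1 − 1/4) × 5² / 20 = 0.75 × 25 / 20 = 0.9375 dB.
Output = 0 − 0.9375 = -0.9375 dBu.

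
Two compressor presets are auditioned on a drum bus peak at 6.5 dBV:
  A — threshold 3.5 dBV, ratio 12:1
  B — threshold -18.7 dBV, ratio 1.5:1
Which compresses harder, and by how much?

B, by 5.65 dB

A: 3 dB over, compressed to 0.25 dB over, so 2.75 dB of GR.
B: 25.2 dB over, compressed to 16.8 dB over, so 8.4 dB of GR.
B reduces 5.65 dB more.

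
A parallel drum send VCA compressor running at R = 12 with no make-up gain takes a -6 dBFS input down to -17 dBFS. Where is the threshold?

Let T be the threshold. Output overshoot = (input overshoot)/R, so -17 − T = (-6 − T)/12.
12·(-17 − T) = -6 − T → 11·T = -204 − (-6) = -198.
T = -198/11 = -18 dBFS.

-18 dBFS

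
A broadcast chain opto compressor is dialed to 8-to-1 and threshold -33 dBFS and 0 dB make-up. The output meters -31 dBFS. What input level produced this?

The compressed level sits -31 − (-33) = 2 dB over threshold.
Before 8:1 compression the overshoot was 2 × 8 = 16 dB, so input = -33 + 16 = -17 dBFS.

-17 dBFS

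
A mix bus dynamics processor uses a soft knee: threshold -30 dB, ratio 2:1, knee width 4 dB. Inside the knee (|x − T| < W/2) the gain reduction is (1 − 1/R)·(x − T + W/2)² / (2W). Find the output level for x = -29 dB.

x − T + W/2 = -29 − (-30) + 2 = 3.
GR = (1 − 1/2) × 3² / 8 = 0.5 × 9 / 8 = 0.5625 dB.
Output = -29 − 0.5625 = -29.5625 dB.

-29.5625 dB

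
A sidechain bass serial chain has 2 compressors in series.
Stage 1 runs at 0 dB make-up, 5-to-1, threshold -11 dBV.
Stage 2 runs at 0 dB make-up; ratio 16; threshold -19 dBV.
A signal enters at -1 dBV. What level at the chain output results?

-18.375 dBV

Stage 1: -1 dBV is 10 dB over -11 dBV; at 5:1 that becomes 2 dB over, giving -9 dBV.
Stage 2: overshoot 10 dB → 10/16 = 0.625 dB → -18.375 dBV.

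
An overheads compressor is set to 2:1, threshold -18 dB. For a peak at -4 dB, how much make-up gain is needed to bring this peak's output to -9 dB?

Overshoot 14 dB → 14/2 = 7 dB after compression, so the compressed level is -18 + 7 = -11 dB.
Make-up = target − compressed = -9 − (-11) = 2 dB.

2 dB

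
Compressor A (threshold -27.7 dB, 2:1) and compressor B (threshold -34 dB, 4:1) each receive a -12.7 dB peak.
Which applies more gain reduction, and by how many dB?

B, by 8.475 dB

A: 15 dB over, compressed to 7.5 dB over, so 7.5 dB of GR.
B: 21.3 dB over, compressed to 5.325 dB over, so 15.975 dB of GR.
B applies 8.475 dB more gain reduction.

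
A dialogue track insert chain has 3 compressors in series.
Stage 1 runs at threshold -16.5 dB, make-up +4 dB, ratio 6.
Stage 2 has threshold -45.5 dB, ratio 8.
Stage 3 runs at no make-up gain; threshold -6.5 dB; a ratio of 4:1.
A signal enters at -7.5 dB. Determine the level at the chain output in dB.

-41.1875 dB

Stage 1: 9 dB above -16.5 dB, reduced 6:1 to 1.5 dB above → -15 dB; +4 dB make-up → -11 dB.
Stage 2: -11 dB is 34.5 dB over -45.5 dB; at 8:1 that becomes 4.3125 dB over, giving -41.1875 dB.
Stage 3: -41.1875 dB ≤ -6.5 dB, so stage 3 doesn't engage; output -41.1875 dB.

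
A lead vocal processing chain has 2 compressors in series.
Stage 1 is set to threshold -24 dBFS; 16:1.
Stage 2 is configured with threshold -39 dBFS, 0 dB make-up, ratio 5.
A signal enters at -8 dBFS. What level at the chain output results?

Stage 1: overshoot 16 dB → 16/16 = 1 dB → -23 dBFS.
Stage 2: -23 dBFS is 16 dB over -39 dBFS; at 5:1 that becomes 3.2 dB over, giving -35.8 dBFS.

-35.8 dBFS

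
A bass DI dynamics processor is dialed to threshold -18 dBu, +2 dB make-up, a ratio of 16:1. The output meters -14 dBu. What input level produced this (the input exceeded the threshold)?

14 dBu

Before make-up, the level was -14 − 2 = -16 dBu.
That's 2 dB above the -18 dBu threshold.
Input overshoot = R × output overshoot = 32 dB → input = -18 + 32 = 14 dBu.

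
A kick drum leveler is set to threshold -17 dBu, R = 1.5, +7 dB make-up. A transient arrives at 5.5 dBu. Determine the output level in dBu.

The input is 22.5 dB above the -17 dBu threshold.
The 22.5 dB excess becomes 15 dB after 1.5:1 reduction.
That puts the output at -2 dBu; make-up adds 7 dB, giving 5 dBu.

5 dBu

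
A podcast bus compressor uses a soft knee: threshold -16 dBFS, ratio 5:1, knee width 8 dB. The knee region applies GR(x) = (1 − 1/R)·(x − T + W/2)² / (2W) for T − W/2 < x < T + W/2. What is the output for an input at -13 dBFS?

x − T + W/2 = -13 − (-16) + 4 = 7.
GR = (1 − 1/5) × 7² / 16 = 0.8 × 49 / 16 = 2.45 dB.
Output = -13 − 2.45 = -15.45 dBFS.

-15.45 dBFS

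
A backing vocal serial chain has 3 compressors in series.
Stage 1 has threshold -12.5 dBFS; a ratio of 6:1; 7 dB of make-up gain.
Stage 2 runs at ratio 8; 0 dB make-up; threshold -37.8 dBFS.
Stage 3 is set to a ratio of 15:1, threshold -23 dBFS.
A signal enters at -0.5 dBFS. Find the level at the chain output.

-33.5125 dBFS

Stage 1: 12 dB above -12.5 dBFS, reduced 6:1 to 2 dB above → -10.5 dBFS; +7 dB make-up → -3.5 dBFS.
Stage 2: overshoot 34.3 dB → 34.3/8 = 4.2875 dB → -33.5125 dBFS.
Stage 3: below threshold (-33.5125 ≤ -23); passes unchanged; output -33.5125 dBFS.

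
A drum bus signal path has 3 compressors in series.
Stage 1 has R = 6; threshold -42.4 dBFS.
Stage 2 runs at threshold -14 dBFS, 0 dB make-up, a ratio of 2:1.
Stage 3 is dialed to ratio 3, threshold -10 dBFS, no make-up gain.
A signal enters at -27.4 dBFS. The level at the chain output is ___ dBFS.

Stage 1: -27.4 dBFS is 15 dB over -42.4 dBFS; at 6:1 that becomes 2.5 dB over, giving -39.9 dBFS.
Stage 2: -39.9 dBFS ≤ -14 dBFS, so stage 2 doesn't engage; output -39.9 dBFS.
Stage 3: -39.9 dBFS ≤ -10 dBFS, so stage 3 doesn't engage; output -39.9 dBFS.

-39.9 dBFS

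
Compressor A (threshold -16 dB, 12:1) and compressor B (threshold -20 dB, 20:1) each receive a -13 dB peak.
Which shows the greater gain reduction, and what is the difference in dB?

B, by 3.9 dB

A: overshoot 3 dB → output overshoot 0.25 dB → GR 2.75 dB.
B: overshoot 7 dB → output overshoot 0.35 dB → GR 6.65 dB.
B reduces 3.9 dB more.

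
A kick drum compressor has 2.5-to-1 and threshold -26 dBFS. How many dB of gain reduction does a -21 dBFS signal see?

3 dB

Overshoot = -21 − (-26) = 5 dB.
A 2.5:1 ratio leaves 2 dB of that excess.
Gain reduction = 5 − 2 = 3 dB.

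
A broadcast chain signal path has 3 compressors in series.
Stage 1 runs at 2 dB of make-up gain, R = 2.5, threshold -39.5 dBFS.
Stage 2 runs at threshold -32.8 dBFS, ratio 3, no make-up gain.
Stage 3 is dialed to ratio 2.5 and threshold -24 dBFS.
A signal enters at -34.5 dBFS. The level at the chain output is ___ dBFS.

-35.5 dBFS

Stage 1: 5 dB above -39.5 dBFS, reduced 2.5:1 to 2 dB above → -37.5 dBFS; +2 dB make-up → -35.5 dBFS.
Stage 2: -35.5 dBFS ≤ -32.8 dBFS, so stage 2 doesn't engage; output -35.5 dBFS.
Stage 3: below threshold (-35.5 ≤ -24); passes unchanged; output -35.5 dBFS.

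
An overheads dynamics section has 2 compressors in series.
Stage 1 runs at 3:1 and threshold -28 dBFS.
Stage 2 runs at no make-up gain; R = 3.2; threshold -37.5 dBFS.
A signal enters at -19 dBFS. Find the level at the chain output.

-33.59375 dBFS

Stage 1: 9 dB above -28 dBFS, reduced 3:1 to 3 dB above → -25 dBFS.
Stage 2: -25 dBFS is 12.5 dB over -37.5 dBFS; at 3.2:1 that becomes 3.90625 dB over, giving -33.59375 dBFS.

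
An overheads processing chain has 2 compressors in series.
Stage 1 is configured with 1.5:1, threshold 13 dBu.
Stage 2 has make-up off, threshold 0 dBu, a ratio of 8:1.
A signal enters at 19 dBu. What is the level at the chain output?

Stage 1: 19 dBu is 6 dB over 13 dBu; at 1.5:1 that becomes 4 dB over, giving 17 dBu.
Stage 2: overshoot 17 dB → 17/8 = 2.125 dB → 2.125 dBu.

2.125 dBu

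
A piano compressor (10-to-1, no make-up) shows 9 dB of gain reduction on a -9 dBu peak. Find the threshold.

-19 dBu

Gain reduction = -9 − (-18) = 9 dB; output overshoot = GR / (R − 1) = 9 / 9 = 1 dB.
Threshold = output − output overshoot = -18 − 1 = -19 dBu.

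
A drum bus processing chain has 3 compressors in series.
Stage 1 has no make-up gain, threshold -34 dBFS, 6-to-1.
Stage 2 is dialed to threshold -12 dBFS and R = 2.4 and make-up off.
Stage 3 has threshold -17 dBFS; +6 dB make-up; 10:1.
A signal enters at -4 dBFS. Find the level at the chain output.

Stage 1: overshoot 30 dB → 30/6 = 5 dB → -29 dBFS.
Stage 2: -29 dBFS is at or below the -12 dBFS threshold — no compression; output -29 dBFS.
Stage 3: -29 dBFS is at or below the -17 dBFS threshold — no compression; make-up brings it to -23 dBFS.

-23 dBFS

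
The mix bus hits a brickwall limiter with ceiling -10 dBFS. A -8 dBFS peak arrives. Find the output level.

-10 dBFS

A brickwall limiter is an ∞:1 compressor: any input above the ceiling is clamped to -10 dBFS.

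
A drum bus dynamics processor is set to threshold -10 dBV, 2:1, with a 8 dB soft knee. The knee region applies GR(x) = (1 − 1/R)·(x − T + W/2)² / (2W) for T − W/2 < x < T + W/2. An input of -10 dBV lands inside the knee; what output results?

x − T + W/2 = -10 − (-10) + 4 = 4.
GR = (1 − 1/2) × 4² / 16 = 0.5 × 16 / 16 = 0.5 dB.
Output = -10 − 0.5 = -10.5 dBV.

-10.5 dBV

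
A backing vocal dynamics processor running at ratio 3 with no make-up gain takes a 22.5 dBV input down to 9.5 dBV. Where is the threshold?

Let T be the threshold. Output overshoot = (input overshoot)/R, so 9.5 − T = (22.5 − T)/3.
3·(9.5 − T) = 22.5 − T → 2·T = 28.5 − 22.5 = 6.
T = 6/2 = 3 dBV.

3 dBV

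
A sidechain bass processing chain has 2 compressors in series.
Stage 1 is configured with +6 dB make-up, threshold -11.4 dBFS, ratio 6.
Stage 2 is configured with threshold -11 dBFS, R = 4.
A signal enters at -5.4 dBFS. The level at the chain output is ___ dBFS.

Stage 1: overshoot 6 dB → 6/6 = 1 dB → -10.4 dBFS; +6 dB make-up → -4.4 dBFS.
Stage 2: overshoot 6.6 dB → 6.6/4 = 1.65 dB → -9.35 dBFS.

-9.35 dBFS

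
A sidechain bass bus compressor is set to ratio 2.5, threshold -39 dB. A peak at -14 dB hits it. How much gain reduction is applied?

The signal is 25 dB above threshold.
A 2.5:1 ratio leaves 10 dB of that excess.
GR = overshoot in − overshoot out = 25 − 10 = 15 dB.

15 dB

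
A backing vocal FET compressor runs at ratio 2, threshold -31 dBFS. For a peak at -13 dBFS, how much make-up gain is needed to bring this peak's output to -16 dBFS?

6 dB

The peak compresses to -31 + 18/2 = -22 dBFS.
To reach -16 dBFS requires -16 − (-22) = 6 dB of make-up.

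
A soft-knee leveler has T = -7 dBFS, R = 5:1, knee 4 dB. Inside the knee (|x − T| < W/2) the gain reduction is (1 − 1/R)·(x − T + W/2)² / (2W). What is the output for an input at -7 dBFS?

x − T + W/2 = -7 − (-7) + 2 = 2.
GR = (1 − 1/5) × 2² / 8 = 0.8 × 4 / 8 = 0.4 dB.
Output = -7 − 0.4 = -7.4 dBFS.

-7.4 dBFS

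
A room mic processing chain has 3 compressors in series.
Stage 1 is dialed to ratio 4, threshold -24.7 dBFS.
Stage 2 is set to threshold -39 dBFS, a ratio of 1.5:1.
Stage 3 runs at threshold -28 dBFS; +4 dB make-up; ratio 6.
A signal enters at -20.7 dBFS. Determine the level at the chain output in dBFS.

-24.8 dBFS

Stage 1: overshoot 4 dB → 4/4 = 1 dB → -23.7 dBFS.
Stage 2: 15.3 dB above -39 dBFS, reduced 1.5:1 to 10.2 dB above → -28.8 dBFS.
Stage 3: -28.8 dBFS is at or below the -28 dBFS threshold — no compression; make-up brings it to -24.8 dBFS.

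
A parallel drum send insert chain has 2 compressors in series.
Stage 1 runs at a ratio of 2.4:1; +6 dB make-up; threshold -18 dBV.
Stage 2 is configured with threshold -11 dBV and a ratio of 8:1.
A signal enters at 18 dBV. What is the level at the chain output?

-9.25 dBV

Stage 1: 18 dBV is 36 dB over -18 dBV; at 2.4:1 that becomes 15 dB over, giving -3 dBV; +6 dB make-up → 3 dBV.
Stage 2: 3 dBV is 14 dB over -11 dBV; at 8:1 that becomes 1.75 dB over, giving -9.25 dBV.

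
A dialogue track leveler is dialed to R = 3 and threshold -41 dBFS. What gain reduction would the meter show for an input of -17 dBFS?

-17 dBFS exceeds the threshold by 24 dB.
A 3:1 ratio leaves 8 dB of that excess.
Gain reduction = 24 − 8 = 16 dB.

16 dB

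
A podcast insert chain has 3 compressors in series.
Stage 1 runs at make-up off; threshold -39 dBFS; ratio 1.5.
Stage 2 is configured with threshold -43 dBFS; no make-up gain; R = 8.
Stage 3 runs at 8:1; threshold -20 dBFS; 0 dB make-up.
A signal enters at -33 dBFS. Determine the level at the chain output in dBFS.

Stage 1: -33 dBFS is 6 dB over -39 dBFS; at 1.5:1 that becomes 4 dB over, giving -35 dBFS.
Stage 2: -35 dBFS is 8 dB over -43 dBFS; at 8:1 that becomes 1 dB over, giving -42 dBFS.
Stage 3: below threshold (-42 ≤ -20); passes unchanged; output -42 dBFS.

-42 dBFS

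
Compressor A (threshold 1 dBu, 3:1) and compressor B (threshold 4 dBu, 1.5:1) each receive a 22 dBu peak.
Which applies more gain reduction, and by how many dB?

A: overshoot 21 dB → output overshoot 7 dB → GR 14 dB.
B: overshoot 18 dB → output overshoot 12 dB → GR 6 dB.
Difference: 8 dB in favour of A.

A, by 8 dB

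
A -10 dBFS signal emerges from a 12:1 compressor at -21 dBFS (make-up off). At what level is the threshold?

-22 dBFS

Gain reduction = -10 − (-21) = 11 dB; output overshoot = GR / (R − 1) = 11 / 11 = 1 dB.
Threshold = output − output overshoot = -21 − 1 = -22 dBFS.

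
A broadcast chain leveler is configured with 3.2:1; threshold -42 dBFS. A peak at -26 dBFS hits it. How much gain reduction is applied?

11 dB

-26 dBFS exceeds the threshold by 16 dB.
At 3.2:1, output sits 16/3.2 = 5 dB above threshold.
So the signal is attenuated by 16 − 5 = 11 dB.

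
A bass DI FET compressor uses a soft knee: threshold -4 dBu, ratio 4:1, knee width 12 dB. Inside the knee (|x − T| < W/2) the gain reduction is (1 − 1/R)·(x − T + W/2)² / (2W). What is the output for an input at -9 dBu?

-9.03125 dBu

x − T + W/2 = -9 − (-4) + 6 = 1.
GR = (1 − 1/4) × 1² / 24 = 0.75 × 1 / 24 = 0.03125 dB.
Output = -9 − 0.03125 = -9.03125 dBu.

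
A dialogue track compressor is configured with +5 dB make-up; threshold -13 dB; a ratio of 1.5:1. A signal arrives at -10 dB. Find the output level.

-10 dB sits 3 dB over threshold.
1.5:1 compression reduces that to 3/1.5 = 2 dB over.
Output = -13 + 2 = -11 dB; make-up adds 5 dB, giving -6 dB.

-6 dB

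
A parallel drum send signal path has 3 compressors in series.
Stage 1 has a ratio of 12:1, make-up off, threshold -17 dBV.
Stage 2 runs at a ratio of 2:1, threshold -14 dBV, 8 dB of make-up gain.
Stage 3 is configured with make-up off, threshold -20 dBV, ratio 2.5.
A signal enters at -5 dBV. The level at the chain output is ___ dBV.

-15.2 dBV

Stage 1: overshoot 12 dB → 12/12 = 1 dB → -16 dBV.
Stage 2: -16 dBV is at or below the -14 dBV threshold — no compression; make-up brings it to -8 dBV.
Stage 3: 12 dB above -20 dBV, reduced 2.5:1 to 4.8 dB above → -15.2 dBV.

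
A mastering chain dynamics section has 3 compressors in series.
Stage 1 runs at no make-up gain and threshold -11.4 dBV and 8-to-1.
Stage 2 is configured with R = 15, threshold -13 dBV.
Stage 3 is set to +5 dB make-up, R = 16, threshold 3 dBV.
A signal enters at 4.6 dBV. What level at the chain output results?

Stage 1: 4.6 dBV is 16 dB over -11.4 dBV; at 8:1 that becomes 2 dB over, giving -9.4 dBV.
Stage 2: overshoot 3.6 dB → 3.6/15 = 0.24 dB → -12.76 dBV.
Stage 3: -12.76 dBV is at or below the 3 dBV threshold — no compression; make-up brings it to -7.76 dBV.

-7.76 dBV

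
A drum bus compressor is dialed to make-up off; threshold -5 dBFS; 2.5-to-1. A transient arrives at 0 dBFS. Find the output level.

0 dBFS sits 5 dB over threshold.
2.5:1 compression reduces that to 5/2.5 = 2 dB over.
Output = -5 + 2 = -3 dBFS.

-3 dBFS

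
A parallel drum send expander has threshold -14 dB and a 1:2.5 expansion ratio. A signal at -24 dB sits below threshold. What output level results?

Undershoot = (-14) − (-24) = 10 dB.
At 1:2.5, that expands to 25 dB under threshold.
Output = -14 − 25 = -39 dB.

-39 dB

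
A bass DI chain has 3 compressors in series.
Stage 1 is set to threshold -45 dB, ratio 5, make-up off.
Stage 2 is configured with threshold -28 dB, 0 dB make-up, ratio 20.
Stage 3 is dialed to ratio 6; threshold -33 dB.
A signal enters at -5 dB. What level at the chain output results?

Stage 1: overshoot 40 dB → 40/5 = 8 dB → -37 dB.
Stage 2: -37 dB ≤ -28 dB, so stage 2 doesn't engage; output -37 dB.
Stage 3: -37 dB ≤ -33 dB, so stage 3 doesn't engage; output -37 dB.

-37 dB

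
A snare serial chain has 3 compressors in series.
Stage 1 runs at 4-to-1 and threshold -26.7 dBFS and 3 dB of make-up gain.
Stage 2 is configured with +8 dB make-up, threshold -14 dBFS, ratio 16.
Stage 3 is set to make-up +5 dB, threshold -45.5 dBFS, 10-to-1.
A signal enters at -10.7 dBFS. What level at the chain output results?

Stage 1: -10.7 dBFS is 16 dB over -26.7 dBFS; at 4:1 that becomes 4 dB over, giving -22.7 dBFS; +3 dB make-up → -19.7 dBFS.
Stage 2: below threshold (-19.7 ≤ -14); passes unchanged; make-up brings it to -11.7 dBFS.
Stage 3: 33.8 dB above -45.5 dBFS, reduced 10:1 to 3.38 dB above → -42.12 dBFS; +5 dB make-up → -37.12 dBFS.

-37.12 dBFS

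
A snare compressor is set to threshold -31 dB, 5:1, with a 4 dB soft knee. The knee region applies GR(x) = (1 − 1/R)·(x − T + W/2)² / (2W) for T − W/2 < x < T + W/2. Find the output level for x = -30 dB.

-30.9 dB

x − T + W/2 = -30 − (-31) + 2 = 3.
GR = (1 − 1/5) × 3² / 8 = 0.8 × 9 / 8 = 0.9 dB.
Output = -30 − 0.9 = -30.9 dB.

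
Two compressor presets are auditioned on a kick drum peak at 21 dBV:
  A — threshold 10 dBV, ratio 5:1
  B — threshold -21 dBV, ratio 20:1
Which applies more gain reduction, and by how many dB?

A: 11 dB over, compressed to 2.2 dB over, so 8.8 dB of GR.
B: 42 dB over, compressed to 2.1 dB over, so 39.9 dB of GR.
B reduces 31.1 dB more.

B, by 31.1 dB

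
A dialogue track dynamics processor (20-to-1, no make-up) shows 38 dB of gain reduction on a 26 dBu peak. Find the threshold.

Input is 40 dB above T (since output overshoot × R = input overshoot: (-12 − T)·20 = 26 − T gives T = -14 dBu).
Check: -14 + (26 − (-14))/20 = -14 + 2 = -12 dBu. ✓

-14 dBu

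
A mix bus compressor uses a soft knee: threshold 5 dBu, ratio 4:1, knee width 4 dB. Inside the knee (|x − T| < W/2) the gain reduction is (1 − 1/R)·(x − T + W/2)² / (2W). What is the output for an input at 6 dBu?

x − T + W/2 = 6 − 5 + 2 = 3.
GR = (1 − 1/4) × 3² / 8 = 0.75 × 9 / 8 = 0.84375 dB.
Output = 6 − 0.84375 = 5.15625 dBu.

5.15625 dBu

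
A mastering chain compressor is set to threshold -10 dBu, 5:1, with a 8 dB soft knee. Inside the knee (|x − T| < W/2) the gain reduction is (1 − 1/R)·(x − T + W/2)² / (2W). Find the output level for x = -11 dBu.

x − T + W/2 = -11 − (-10) + 4 = 3.
GR = (1 − 1/5) × 3² / 16 = 0.8 × 9 / 16 = 0.45 dB.
Output = -11 − 0.45 = -11.45 dBu.

-11.45 dBu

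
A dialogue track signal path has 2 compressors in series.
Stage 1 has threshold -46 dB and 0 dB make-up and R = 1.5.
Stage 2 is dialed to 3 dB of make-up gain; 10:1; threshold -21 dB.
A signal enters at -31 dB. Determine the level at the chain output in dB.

Stage 1: overshoot 15 dB → 15/1.5 = 10 dB → -36 dB.
Stage 2: -36 dB ≤ -21 dB, so stage 2 doesn't engage; make-up brings it to -33 dB.

-33 dB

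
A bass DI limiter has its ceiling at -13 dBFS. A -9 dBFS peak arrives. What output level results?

The limiter clamps the peak to its -13 dBFS ceiling.

-13 dBFS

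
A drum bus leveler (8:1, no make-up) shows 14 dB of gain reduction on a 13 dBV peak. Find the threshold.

Gain reduction = 13 − (-1) = 14 dB; output overshoot = GR / (R − 1) = 14 / 7 = 2 dB.
Threshold = output − output overshoot = -1 − 2 = -3 dBV.

-3 dBV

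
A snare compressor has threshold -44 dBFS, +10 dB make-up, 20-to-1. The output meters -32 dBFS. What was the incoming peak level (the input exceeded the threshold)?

-4 dBFS

Before make-up, the level was -32 − 10 = -42 dBFS.
The compressed level sits -42 − (-44) = 2 dB over threshold.
Input overshoot = R × output overshoot = 40 dB → input = -44 + 40 = -4 dBFS.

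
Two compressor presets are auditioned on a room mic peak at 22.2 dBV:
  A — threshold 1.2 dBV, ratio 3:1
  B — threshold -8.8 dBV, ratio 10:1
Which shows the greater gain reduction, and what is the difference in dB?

B, by 13.9 dB

A: GR = 21 − 21/3 = 14 dB.
B: GR = 31 − 31/10 = 27.9 dB.
B applies 13.9 dB more gain reduction.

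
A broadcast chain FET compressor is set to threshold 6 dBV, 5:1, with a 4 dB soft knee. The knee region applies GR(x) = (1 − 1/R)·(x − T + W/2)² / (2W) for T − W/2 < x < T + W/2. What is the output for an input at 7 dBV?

6.1 dBV

x − T + W/2 = 7 − 6 + 2 = 3.
GR = (1 − 1/5) × 3² / 8 = 0.8 × 9 / 8 = 0.9 dB.
Output = 7 − 0.9 = 6.1 dBV.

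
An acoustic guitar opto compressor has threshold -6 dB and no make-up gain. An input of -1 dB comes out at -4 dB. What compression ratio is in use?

2.5:1

Input overshoot = -1 − (-6) = 5 dB; output overshoot = -4 − (-6) = 2 dB.
Ratio = 5 / 2 = 2.5.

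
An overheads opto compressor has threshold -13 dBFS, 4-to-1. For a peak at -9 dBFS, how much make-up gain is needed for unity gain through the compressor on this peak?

Without make-up, output = threshold + overshoot/4 = -13 + 1 = -12 dBFS.
Gap to target: 3 dB.

3 dB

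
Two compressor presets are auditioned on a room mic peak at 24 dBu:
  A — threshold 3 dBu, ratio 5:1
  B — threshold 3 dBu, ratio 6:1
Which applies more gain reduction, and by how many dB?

B, by 0.7 dB

A: overshoot 21 dB → output overshoot 4.2 dB → GR 16.8 dB.
B: overshoot 21 dB → output overshoot 3.5 dB → GR 17.5 dB.
B applies 0.7 dB more gain reduction.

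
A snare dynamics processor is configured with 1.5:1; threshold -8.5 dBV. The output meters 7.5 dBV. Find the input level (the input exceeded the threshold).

That's 16 dB above the -8.5 dBV threshold.
Undo the ratio: input overshoot = 16 × 1.5 = 24 dB, giving input = 15.5 dBV.

15.5 dBV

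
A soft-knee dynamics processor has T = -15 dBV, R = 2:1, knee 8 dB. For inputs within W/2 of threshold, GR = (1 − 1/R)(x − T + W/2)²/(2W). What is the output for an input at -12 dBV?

x − T + W/2 = -12 − (-15) + 4 = 7.
GR = (1 − 1/2) × 7² / 16 = 0.5 × 49 / 16 = 1.53125 dB.
Output = -12 − 1.53125 = -13.53125 dBV.

-13.53125 dBV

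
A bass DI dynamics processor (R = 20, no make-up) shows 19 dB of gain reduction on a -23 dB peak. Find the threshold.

Input is 20 dB above T (since output overshoot × R = input overshoot: (-42 − T)·20 = -23 − T gives T = -43 dB).
Check: -43 + (-23 − (-43))/20 = -43 + 1 = -42 dB. ✓

-43 dB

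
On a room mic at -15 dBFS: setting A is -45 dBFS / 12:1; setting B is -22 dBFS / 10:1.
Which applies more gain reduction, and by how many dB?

A: overshoot 30 dB → output overshoot 2.5 dB → GR 27.5 dB.
B: overshoot 7 dB → output overshoot 0.7 dB → GR 6.3 dB.
Difference: 21.2 dB in favour of A.

A, by 21.2 dB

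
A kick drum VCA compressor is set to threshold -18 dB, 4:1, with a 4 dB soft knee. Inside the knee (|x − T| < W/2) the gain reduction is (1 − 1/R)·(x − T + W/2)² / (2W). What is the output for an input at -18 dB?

-18.375 dB

x − T + W/2 = -18 − (-18) + 2 = 2.
GR = (1 − 1/4) × 2² / 8 = 0.75 × 4 / 8 = 0.375 dB.
Output = -18 − 0.375 = -18.375 dB.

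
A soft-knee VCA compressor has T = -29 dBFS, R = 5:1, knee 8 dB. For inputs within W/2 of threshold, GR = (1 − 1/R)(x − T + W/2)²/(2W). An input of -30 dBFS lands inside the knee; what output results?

x − T + W/2 = -30 − (-29) + 4 = 3.
GR = (1 − 1/5) × 3² / 16 = 0.8 × 9 / 16 = 0.45 dB.
Output = -30 − 0.45 = -30.45 dBFS.

-30.45 dBFS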